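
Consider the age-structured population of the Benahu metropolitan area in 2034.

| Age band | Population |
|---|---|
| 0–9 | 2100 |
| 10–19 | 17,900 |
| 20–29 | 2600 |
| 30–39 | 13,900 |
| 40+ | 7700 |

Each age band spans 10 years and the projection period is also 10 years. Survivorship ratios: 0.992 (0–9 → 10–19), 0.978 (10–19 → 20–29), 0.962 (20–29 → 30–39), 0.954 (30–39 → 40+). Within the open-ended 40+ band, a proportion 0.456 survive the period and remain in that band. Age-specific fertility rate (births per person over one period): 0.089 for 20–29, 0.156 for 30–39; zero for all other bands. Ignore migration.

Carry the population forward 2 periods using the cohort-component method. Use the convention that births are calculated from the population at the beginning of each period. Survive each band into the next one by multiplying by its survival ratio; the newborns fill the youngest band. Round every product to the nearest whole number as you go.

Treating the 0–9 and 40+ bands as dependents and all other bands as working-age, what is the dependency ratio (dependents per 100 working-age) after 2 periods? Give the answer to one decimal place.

56.4

Period 1:
Births: 2600 × 0.089 = 231 ; 13900 × 0.156 = 2168 → total 2399
10–19: 2100 × 0.992 = 2083
20–29: 17900 × 0.978 = 17506
30–39: 2600 × 0.962 = 2501
40+: 13900 × 0.954 + 7700 × 0.456 = 13261 + 3511 = 16772
End of period: [2399, 2083, 17506, 2501, 16772]
Period 2:
Births: 17506 × 0.089 = 1558 ; 2501 × 0.156 = 390 → total 1948
10–19: 2399 × 0.992 = 2380
20–29: 2083 × 0.978 = 2037
30–39: 17506 × 0.962 = 16841
40+: 2501 × 0.954 + 16772 × 0.456 = 2386 + 7648 = 10034
End of period: [1948, 2380, 2037, 16841, 10034]
Dependents (band 0–9 + band 40+) = 1948 + 10034 = 11982; working-age = 21258; ratio = 11982/21258 × 100 = 56.4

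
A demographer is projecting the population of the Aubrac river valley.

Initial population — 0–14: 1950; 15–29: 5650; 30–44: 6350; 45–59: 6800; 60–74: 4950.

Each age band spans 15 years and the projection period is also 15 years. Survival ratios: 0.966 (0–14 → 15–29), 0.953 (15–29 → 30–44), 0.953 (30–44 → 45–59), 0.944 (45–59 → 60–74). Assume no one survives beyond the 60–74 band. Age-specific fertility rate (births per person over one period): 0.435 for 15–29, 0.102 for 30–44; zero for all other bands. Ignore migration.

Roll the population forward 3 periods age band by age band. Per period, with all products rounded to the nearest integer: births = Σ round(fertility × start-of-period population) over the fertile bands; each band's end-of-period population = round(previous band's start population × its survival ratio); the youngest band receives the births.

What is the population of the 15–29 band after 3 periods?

1322

Period 1.
Births: 5650 * 0.435 = 2458  |  6350 * 0.102 = 648 → total 3106
15–29: 1950 * 0.966 = 1884
30–44: 5650 * 0.953 = 5384
45–59: 6350 * 0.953 = 6052
60–74: 6800 * 0.944 = 6419
Population now: 0–14=3106, 15–29=1884, 30–44=5384, 45–59=6052, 60–74=6419
Period 2.
Births: 1884 * 0.435 = 820  |  5384 * 0.102 = 549 → total 1369
15–29: 3106 * 0.966 = 3000
30–44: 1884 * 0.953 = 1795
45–59: 5384 * 0.953 = 5131
60–74: 6052 * 0.944 = 5713
Population now: 0–14=1369, 15–29=3000, 30–44=1795, 45–59=5131, 60–74=5713
Period 3.
Births: 3000 * 0.435 = 1305  |  1795 * 0.102 = 183 → total 1488
15–29: 1369 * 0.966 = 1322
30–44: 3000 * 0.953 = 2859
45–59: 1795 * 0.953 = 1711
60–74: 5131 * 0.944 = 4844
Population now: 0–14=1488, 15–29=1322, 30–44=2859, 45–59=1711, 60–74=4844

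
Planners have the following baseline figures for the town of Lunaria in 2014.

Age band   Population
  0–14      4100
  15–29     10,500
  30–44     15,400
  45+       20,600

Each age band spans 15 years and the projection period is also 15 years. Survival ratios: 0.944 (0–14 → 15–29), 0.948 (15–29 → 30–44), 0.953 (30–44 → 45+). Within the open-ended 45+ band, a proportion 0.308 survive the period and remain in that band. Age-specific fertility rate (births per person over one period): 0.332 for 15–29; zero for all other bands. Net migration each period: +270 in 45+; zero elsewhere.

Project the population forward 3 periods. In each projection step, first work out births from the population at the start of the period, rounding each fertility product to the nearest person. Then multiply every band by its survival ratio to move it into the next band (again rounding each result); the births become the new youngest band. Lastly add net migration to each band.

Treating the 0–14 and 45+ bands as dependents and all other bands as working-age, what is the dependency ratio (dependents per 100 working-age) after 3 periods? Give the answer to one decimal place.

228.1

— Period 1 —
Births: 10500 × 0.332 = 3486
15–29: 4100 × 0.944 = 3870
30–44: 10500 × 0.948 = 9954
45+: 15400 × 0.953 + 20600 × 0.308 = 14676 + 6345 = 21021
Net migration: 45+ + 270 → 21291
Giving 3486 / 3870 / 9954 / 21291.
— Period 2 —
Births: 3870 × 0.332 = 1285
15–29: 3486 × 0.944 = 3291
30–44: 3870 × 0.948 = 3669
45+: 9954 × 0.953 + 21291 × 0.308 = 9486 + 6558 = 16044
Net migration: 45+ + 270 → 16314
Giving 1285 / 3291 / 3669 / 16314.
— Period 3 —
Births: 3291 × 0.332 = 1093
15–29: 1285 × 0.944 = 1213
30–44: 3291 × 0.948 = 3120
45+: 3669 × 0.953 + 16314 × 0.308 = 3497 + 5025 = 8522
Net migration: 45+ + 270 → 8792
Giving 1093 / 1213 / 3120 / 8792.
Dependents (band 0–14 + band 45+) = 1093 + 8792 = 9885; working-age = 4333; ratio = 9885/4333 × 100 = 228.1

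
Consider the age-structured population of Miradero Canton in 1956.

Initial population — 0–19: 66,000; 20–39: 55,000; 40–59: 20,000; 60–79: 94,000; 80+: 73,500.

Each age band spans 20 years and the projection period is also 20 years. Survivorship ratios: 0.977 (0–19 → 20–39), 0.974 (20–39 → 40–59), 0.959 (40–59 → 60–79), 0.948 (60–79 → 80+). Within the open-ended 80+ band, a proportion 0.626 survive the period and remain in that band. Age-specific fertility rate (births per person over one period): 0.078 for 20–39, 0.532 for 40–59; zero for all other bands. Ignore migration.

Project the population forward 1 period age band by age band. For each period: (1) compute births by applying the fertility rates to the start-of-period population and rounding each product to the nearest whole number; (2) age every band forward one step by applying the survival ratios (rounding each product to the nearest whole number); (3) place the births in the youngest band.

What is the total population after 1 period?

287285

Numbering the groups 1..5 from youngest to oldest:
— Period 1 —
Births: 55000 × 0.078 = 4290 ; 20000 × 0.532 = 10640 → 14930
Group 2: 66000 × 0.977 = 64482
Group 3: 55000 × 0.974 = 53570
Group 4: 20000 × 0.959 = 19180
Group 5: 94000 × 0.948 + 73500 × 0.626 = 89112 + 46011 = 135123
→ [14930, 64482, 53570, 19180, 135123]
Total after period 1: 14930 + 64482 + 53570 + 19180 + 135123 = 287285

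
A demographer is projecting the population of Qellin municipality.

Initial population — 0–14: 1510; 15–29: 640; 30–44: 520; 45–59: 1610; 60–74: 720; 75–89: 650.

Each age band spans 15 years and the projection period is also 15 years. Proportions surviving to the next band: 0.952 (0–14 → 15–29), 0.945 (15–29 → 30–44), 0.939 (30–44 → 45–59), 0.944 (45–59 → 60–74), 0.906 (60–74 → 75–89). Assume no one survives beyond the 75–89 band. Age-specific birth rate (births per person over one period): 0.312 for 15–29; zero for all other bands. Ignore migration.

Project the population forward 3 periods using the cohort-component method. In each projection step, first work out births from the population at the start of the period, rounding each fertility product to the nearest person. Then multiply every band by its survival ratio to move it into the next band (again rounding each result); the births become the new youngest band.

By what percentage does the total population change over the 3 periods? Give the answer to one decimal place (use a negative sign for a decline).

-48.7

(Bands numbered youngest = 1 to oldest = 6.)
— Period 1 —
Births: 640 × 0.312 = 200
Band 2: 1510 × 0.952 = 1438
Band 3: 640 × 0.945 = 605
Band 4: 520 × 0.939 = 488
Band 5: 1610 × 0.944 = 1520
Band 6: 720 × 0.906 = 652
Population now: 0–14=200, 15–29=1438, 30–44=605, 45–59=488, 60–74=1520, 75–89=652
— Period 2 —
Births: 1438 × 0.312 = 449
Band 2: 200 × 0.952 = 190
Band 3: 1438 × 0.945 = 1359
Band 4: 605 × 0.939 = 568
Band 5: 488 × 0.944 = 461
Band 6: 1520 × 0.906 = 1377
Population now: 0–14=449, 15–29=190, 30–44=1359, 45–59=568, 60–74=461, 75–89=1377
— Period 3 —
Births: 190 × 0.312 = 59
Band 2: 449 × 0.952 = 427
Band 3: 190 × 0.945 = 180
Band 4: 1359 × 0.939 = 1276
Band 5: 568 × 0.944 = 536
Band 6: 461 × 0.906 = 418
Population now: 0–14=59, 15–29=427, 30–44=180, 45–59=1276, 60–74=536, 75–89=418
Total: 5650 → 2896; change = -2754; percentage change = -48.7%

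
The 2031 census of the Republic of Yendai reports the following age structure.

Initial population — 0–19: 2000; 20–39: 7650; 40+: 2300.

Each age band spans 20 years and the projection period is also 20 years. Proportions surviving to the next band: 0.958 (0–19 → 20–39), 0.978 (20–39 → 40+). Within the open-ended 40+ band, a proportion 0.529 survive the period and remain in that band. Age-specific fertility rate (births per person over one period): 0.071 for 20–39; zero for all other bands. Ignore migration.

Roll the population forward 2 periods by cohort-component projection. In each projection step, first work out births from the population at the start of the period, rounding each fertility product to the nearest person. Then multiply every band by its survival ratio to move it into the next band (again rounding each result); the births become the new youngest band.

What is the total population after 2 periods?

After projecting period 1:
Births: 7650 × 0.071 = 543
20–39: 2000 × 0.958 = 1916
40+: 7650 × 0.978 + 2300 × 0.529 = 7482 + 1217 = 8699
End of period: [543, 1916, 8699]
After projecting period 2:
Births: 1916 × 0.071 = 136
20–39: 543 × 0.958 = 520
40+: 1916 × 0.978 + 8699 × 0.529 = 1874 + 4602 = 6476
End of period: [136, 520, 6476]
Total after period 2: 136 + 520 + 6476 = 7132

7132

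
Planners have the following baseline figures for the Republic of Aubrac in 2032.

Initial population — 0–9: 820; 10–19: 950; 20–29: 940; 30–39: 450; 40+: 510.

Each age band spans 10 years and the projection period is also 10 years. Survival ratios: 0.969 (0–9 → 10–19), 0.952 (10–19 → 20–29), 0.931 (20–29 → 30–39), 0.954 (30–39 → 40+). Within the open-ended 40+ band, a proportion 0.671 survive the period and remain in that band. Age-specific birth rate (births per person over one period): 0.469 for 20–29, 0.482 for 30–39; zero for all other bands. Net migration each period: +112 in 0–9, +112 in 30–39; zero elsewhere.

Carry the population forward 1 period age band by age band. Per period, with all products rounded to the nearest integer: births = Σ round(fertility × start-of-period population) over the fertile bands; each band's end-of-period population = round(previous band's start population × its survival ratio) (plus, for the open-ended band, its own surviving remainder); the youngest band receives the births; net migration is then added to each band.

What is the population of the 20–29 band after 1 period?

Let group 1 be 0–9 through group 5 = 40+.
— Period 1 —
Births: 940 × 0.469 = 441  |  450 × 0.482 = 217 — total 658
Group 2: 820 × 0.969 = 795
Group 3: 950 × 0.952 = 904
Group 4: 940 × 0.931 = 875
Group 5: 450 × 0.954 + 510 × 0.671 = 429 + 342 = 771
Net migration: Group 1 + 112 → 770; Group 4 + 112 → 987
→ [770, 795, 904, 987, 771]

904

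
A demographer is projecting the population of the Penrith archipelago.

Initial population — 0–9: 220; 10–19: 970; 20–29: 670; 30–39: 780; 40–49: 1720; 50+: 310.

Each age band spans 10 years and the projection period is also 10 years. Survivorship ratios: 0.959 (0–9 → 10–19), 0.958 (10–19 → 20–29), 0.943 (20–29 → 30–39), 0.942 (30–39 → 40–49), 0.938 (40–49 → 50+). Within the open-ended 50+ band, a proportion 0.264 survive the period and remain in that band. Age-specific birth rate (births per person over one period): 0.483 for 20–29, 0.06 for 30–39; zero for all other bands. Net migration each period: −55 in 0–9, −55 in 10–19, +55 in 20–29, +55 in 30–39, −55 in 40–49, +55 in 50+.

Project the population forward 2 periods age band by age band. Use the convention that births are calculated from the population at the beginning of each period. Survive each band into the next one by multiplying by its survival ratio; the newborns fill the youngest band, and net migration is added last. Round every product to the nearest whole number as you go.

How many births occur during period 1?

371

— Period 1 —
Births: 670 × 0.483 = 324, 780 × 0.06 = 47 → total 371
10–19: 220 × 0.959 = 211
20–29: 970 × 0.958 = 929
30–39: 670 × 0.943 = 632
40–49: 780 × 0.942 = 735
50+: 1720 × 0.938 + 310 × 0.264 = 1613 + 82 = 1695
Net migration: 0–9 − 55 → 316; 10–19 − 55 → 156; 20–29 + 55 → 984; 30–39 + 55 → 687; 40–49 − 55 → 680; 50+ + 55 → 1750
Giving 316 / 156 / 984 / 687 / 680 / 1750.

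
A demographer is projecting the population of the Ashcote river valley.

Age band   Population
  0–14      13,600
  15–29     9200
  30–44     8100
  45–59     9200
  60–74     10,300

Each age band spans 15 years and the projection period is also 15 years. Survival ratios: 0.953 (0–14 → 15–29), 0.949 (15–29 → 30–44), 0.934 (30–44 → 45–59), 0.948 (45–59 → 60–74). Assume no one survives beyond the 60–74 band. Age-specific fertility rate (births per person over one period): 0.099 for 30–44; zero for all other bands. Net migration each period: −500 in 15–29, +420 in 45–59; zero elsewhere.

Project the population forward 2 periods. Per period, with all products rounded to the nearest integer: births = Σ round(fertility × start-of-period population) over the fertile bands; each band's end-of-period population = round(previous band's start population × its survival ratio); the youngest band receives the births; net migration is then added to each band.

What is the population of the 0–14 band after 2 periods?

864

After projecting period 1:
Births: 8100 * 0.099 = 802
15–29: 13600 * 0.953 = 12961
30–44: 9200 * 0.949 = 8731
45–59: 8100 * 0.934 = 7565
60–74: 9200 * 0.948 = 8722
Net migration: 15–29 − 500 → 12461; 45–59 + 420 → 7985
End of period: [802, 12461, 8731, 7985, 8722]
After projecting period 2:
Births: 8731 * 0.099 = 864
15–29: 802 * 0.953 = 764
30–44: 12461 * 0.949 = 11825
45–59: 8731 * 0.934 = 8155
60–74: 7985 * 0.948 = 7570
Net migration: 15–29 − 500 → 264; 45–59 + 420 → 8575
End of period: [864, 264, 11825, 8575, 7570]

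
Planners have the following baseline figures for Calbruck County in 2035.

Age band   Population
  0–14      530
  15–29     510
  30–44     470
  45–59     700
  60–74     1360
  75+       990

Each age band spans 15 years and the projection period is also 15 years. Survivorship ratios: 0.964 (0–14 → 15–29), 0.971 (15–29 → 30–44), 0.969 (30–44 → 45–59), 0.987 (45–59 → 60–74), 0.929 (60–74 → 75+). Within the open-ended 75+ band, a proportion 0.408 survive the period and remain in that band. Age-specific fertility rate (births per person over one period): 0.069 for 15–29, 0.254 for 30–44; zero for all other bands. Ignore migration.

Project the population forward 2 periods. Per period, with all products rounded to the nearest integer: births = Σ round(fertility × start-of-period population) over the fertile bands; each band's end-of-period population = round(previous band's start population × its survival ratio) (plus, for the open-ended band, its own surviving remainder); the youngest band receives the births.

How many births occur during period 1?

Let band 1 be 0–14 through band 6 = 75+.
After projecting period 1:
Births: 510 × 0.069 = 35 ; 470 × 0.254 = 119 ⇒ total 154
Band 2: 530 × 0.964 = 511
Band 3: 510 × 0.971 = 495
Band 4: 470 × 0.969 = 455
Band 5: 700 × 0.987 = 691
Band 6: 1360 × 0.929 + 990 × 0.408 = 1263 + 404 = 1667
Giving 154 / 511 / 495 / 455 / 691 / 1667.

154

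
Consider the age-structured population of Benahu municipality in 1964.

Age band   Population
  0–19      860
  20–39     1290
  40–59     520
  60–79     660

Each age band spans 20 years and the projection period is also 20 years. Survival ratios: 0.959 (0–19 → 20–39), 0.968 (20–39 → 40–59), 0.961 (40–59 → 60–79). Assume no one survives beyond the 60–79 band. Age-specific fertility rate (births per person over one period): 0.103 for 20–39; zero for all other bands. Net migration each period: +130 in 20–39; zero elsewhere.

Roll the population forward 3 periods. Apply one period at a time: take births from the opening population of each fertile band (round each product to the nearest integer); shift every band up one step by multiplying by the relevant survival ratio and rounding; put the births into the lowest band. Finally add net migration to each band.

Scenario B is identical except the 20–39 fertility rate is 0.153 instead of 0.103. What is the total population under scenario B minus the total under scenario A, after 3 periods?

Let group 1 be 0–19 through group 4 = 60–79.
Period 1.
Births: 1290 × 0.103 = 133
Group 2: 860 × 0.959 = 825
Group 3: 1290 × 0.968 = 1249
Group 4: 520 × 0.961 = 500
Net migration: Group 2 + 130 → 955
Giving 133 / 955 / 1249 / 500.
Period 2.
Births: 955 × 0.103 = 98
Group 2: 133 × 0.959 = 128
Group 3: 955 × 0.968 = 924
Group 4: 1249 × 0.961 = 1200
Net migration: Group 2 + 130 → 258
Giving 98 / 258 / 924 / 1200.
Period 3.
Births: 258 × 0.103 = 27
Group 2: 98 × 0.959 = 94
Group 3: 258 × 0.968 = 250
Group 4: 924 × 0.961 = 888
Net migration: Group 2 + 130 → 224
Giving 27 / 224 / 250 / 888.
Scenario A total after 3 periods: 1389
Scenario B projection —
Period 1.
Births: 1290 × 0.153 = 197
Group 2: 860 × 0.959 = 825
Group 3: 1290 × 0.968 = 1249
Group 4: 520 × 0.961 = 500
Net migration: Group 2 + 130 → 955
Giving 197 / 955 / 1249 / 500.
Period 2.
Births: 955 × 0.153 = 146
Group 2: 197 × 0.959 = 189
Group 3: 955 × 0.968 = 924
Group 4: 1249 × 0.961 = 1200
Net migration: Group 2 + 130 → 319
Giving 146 / 319 / 924 / 1200.
Period 3.
Births: 319 × 0.153 = 49
Group 2: 146 × 0.959 = 140
Group 3: 319 × 0.968 = 309
Group 4: 924 × 0.961 = 888
Net migration: Group 2 + 130 → 270
Giving 49 / 270 / 309 / 888.
Scenario B total after 3 periods: 1516
Difference B − A = 1516 − 1389 = 127

127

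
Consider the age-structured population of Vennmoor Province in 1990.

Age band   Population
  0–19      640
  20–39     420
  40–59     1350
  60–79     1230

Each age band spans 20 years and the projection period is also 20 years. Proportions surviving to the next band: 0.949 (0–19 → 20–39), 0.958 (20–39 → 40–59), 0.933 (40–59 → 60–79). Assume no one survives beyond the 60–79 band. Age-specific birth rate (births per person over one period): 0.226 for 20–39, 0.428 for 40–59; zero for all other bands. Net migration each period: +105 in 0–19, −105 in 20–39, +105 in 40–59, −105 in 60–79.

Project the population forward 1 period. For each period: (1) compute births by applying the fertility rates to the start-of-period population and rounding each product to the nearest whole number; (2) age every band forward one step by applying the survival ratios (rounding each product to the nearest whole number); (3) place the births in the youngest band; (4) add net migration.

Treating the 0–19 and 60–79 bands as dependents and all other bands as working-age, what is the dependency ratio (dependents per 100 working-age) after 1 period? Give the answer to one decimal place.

191.6

Let band 1 be 0–19 through band 4 = 60–79.
After projecting period 1:
Births: 420 × 0.226 = 95  |  1350 × 0.428 = 578 → total 673
Band 2: 640 × 0.949 = 607
Band 3: 420 × 0.958 = 402
Band 4: 1350 × 0.933 = 1260
Net migration: Band 1 + 105 → 778; Band 2 − 105 → 502; Band 3 + 105 → 507; Band 4 − 105 → 1155
Population now: 0–19=778, 20–39=502, 40–59=507, 60–79=1155
Dependents (band 0–19 + band 60–79) = 778 + 1155 = 1933; working-age = 1009; ratio = 1933/1009 × 100 = 191.6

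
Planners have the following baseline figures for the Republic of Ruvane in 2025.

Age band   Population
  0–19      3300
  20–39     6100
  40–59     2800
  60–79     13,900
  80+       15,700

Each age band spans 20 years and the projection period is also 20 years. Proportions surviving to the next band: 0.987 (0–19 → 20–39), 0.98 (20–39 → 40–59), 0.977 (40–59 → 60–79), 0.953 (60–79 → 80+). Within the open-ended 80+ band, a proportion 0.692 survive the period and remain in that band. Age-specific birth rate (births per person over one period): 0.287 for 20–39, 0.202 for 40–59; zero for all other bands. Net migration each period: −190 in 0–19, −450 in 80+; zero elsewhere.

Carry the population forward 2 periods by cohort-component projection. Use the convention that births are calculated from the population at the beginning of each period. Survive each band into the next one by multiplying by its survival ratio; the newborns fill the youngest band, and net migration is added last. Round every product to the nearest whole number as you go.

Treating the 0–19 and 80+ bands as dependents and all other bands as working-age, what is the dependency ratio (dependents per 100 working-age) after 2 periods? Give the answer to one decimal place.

(Groups numbered youngest = 1 to oldest = 5.)
After projecting period 1:
Births: 6100 * 0.287 = 1751 ; 2800 * 0.202 = 566 ⇒ total 2317
Group 2: 3300 * 0.987 = 3257
Group 3: 6100 * 0.98 = 5978
Group 4: 2800 * 0.977 = 2736
Group 5: 13900 * 0.953 + 15700 * 0.692 = 13247 + 10864 = 24111
Net migration: Group 1 − 190 → 2127; Group 5 − 450 → 23661
→ [2127, 3257, 5978, 2736, 23661]
After projecting period 2:
Births: 3257 * 0.287 = 935 ; 5978 * 0.202 = 1208 ⇒ total 2143
Group 2: 2127 * 0.987 = 2099
Group 3: 3257 * 0.98 = 3192
Group 4: 5978 * 0.977 = 5841
Group 5: 2736 * 0.953 + 23661 * 0.692 = 2607 + 16373 = 18980
Net migration: Group 1 − 190 → 1953; Group 5 − 450 → 18530
→ [1953, 2099, 3192, 5841, 18530]
Dependents (band 0–19 + band 80+) = 1953 + 18530 = 20483; working-age = 11132; ratio = 20483/11132 × 100 = 184.0

184.0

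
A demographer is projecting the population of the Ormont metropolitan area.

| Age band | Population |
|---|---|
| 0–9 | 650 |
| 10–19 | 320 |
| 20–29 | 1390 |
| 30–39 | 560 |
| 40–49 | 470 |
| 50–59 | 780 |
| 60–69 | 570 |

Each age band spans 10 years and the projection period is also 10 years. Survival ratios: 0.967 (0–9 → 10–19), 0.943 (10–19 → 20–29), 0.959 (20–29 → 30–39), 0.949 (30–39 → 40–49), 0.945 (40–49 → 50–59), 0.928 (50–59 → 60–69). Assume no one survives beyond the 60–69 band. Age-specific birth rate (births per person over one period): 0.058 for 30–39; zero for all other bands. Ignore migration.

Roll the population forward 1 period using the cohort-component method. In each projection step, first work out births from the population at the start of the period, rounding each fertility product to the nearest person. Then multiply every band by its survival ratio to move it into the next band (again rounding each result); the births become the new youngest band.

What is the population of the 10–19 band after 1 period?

629

After projecting period 1:
Births: 560 * 0.058 = 32
10–19: 650 * 0.967 = 629
20–29: 320 * 0.943 = 302
30–39: 1390 * 0.959 = 1333
40–49: 560 * 0.949 = 531
50–59: 470 * 0.945 = 444
60–69: 780 * 0.928 = 724
End of period: [32, 629, 302, 1333, 531, 444, 724]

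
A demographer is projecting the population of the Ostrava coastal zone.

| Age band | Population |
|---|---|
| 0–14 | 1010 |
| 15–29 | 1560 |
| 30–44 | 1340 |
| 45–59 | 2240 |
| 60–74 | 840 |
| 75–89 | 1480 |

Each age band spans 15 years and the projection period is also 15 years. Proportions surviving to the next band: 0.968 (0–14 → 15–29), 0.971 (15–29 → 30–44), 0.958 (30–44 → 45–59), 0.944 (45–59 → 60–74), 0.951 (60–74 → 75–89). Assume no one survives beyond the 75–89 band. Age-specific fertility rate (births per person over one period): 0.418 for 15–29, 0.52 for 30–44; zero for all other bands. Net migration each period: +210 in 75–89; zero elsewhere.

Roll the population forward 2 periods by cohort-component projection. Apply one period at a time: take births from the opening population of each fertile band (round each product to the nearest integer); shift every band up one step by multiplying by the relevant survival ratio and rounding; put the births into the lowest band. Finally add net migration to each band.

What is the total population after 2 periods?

8337

After projecting period 1:
Births: 1560 × 0.418 = 652, 1340 × 0.52 = 697 — total 1349
15–29: 1010 × 0.968 = 978
30–44: 1560 × 0.971 = 1515
45–59: 1340 × 0.958 = 1284
60–74: 2240 × 0.944 = 2115
75–89: 840 × 0.951 = 799
Net migration: 75–89 + 210 → 1009
Population now: 0–14=1349, 15–29=978, 30–44=1515, 45–59=1284, 60–74=2115, 75–89=1009
After projecting period 2:
Births: 978 × 0.418 = 409, 1515 × 0.52 = 788 — total 1197
15–29: 1349 × 0.968 = 1306
30–44: 978 × 0.971 = 950
45–59: 1515 × 0.958 = 1451
60–74: 1284 × 0.944 = 1212
75–89: 2115 × 0.951 = 2011
Net migration: 75–89 + 210 → 2221
Population now: 0–14=1197, 15–29=1306, 30–44=950, 45–59=1451, 60–74=1212, 75–89=2221
Total after period 2: 1197 + 1306 + 950 + 1451 + 1212 + 2221 = 8337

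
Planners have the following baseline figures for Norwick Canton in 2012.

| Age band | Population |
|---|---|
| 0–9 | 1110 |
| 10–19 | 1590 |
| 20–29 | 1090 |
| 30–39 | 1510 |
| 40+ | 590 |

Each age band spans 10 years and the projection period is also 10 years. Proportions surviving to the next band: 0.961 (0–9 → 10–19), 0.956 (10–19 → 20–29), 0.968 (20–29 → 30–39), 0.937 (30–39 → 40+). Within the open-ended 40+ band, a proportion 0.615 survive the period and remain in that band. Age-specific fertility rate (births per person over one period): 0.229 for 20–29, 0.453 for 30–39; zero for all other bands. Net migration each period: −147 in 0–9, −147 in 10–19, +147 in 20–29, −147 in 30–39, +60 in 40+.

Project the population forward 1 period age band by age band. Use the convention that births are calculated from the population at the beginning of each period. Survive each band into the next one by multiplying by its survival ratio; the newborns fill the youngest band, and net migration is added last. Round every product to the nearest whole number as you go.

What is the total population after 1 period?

After projecting period 1:
Births: 1090 * 0.229 = 250, 1510 * 0.453 = 684 → total 934
10–19: 1110 * 0.961 = 1067
20–29: 1590 * 0.956 = 1520
30–39: 1090 * 0.968 = 1055
40+: 1510 * 0.937 + 590 * 0.615 = 1415 + 363 = 1778
Net migration: 0–9 − 147 → 787; 10–19 − 147 → 920; 20–29 + 147 → 1667; 30–39 − 147 → 908; 40+ + 60 → 1838
End of period: [787, 920, 1667, 908, 1838]
Total after period 1: 787 + 920 + 1667 + 908 + 1838 = 6120

6120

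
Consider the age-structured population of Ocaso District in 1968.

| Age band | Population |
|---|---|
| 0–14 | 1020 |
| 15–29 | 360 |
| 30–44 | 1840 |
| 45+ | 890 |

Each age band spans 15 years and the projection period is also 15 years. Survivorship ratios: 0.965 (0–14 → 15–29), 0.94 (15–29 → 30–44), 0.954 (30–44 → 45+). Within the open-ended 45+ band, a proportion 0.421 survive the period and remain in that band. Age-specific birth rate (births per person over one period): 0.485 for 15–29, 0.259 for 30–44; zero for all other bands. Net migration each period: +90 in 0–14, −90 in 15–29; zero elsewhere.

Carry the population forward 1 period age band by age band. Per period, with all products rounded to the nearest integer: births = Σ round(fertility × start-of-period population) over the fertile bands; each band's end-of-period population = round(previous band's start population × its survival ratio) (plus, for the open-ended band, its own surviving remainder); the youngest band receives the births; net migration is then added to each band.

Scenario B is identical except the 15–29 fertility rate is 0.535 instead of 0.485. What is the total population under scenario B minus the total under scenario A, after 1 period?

Call the groups 1 to 4, youngest first.
Period 1.
Births: 360 × 0.485 = 175, 1840 × 0.259 = 477 ⇒ total 652
Group 2: 1020 × 0.965 = 984
Group 3: 360 × 0.94 = 338
Group 4: 1840 × 0.954 + 890 × 0.421 = 1755 + 375 = 2130
Net migration: Group 1 + 90 → 742; Group 2 − 90 → 894
Population now: 0–14=742, 15–29=894, 30–44=338, 45+=2130
Scenario A total after 1 period: 4104
Scenario B projection —
Period 1.
Births: 360 × 0.535 = 193, 1840 × 0.259 = 477 ⇒ total 670
Group 2: 1020 × 0.965 = 984
Group 3: 360 × 0.94 = 338
Group 4: 1840 × 0.954 + 890 × 0.421 = 1755 + 375 = 2130
Net migration: Group 1 + 90 → 760; Group 2 − 90 → 894
Population now: 0–14=760, 15–29=894, 30–44=338, 45+=2130
Scenario B total after 1 period: 4122
Difference B − A = 4122 − 4104 = 18

18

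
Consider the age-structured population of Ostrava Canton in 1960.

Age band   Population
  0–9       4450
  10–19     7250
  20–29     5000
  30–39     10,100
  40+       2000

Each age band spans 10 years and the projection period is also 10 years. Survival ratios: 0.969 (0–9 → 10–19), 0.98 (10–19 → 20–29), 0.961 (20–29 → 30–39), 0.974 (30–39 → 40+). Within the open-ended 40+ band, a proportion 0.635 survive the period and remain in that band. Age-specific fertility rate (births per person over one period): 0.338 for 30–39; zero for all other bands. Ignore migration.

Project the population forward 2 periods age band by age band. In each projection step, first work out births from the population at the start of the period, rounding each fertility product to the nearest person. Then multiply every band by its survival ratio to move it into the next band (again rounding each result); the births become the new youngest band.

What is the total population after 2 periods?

[period 1]
Births: 10100 * 0.338 = 3414
10–19: 4450 * 0.969 = 4312
20–29: 7250 * 0.98 = 7105
30–39: 5000 * 0.961 = 4805
40+: 10100 * 0.974 + 2000 * 0.635 = 9837 + 1270 = 11107
→ [3414, 4312, 7105, 4805, 11107]
[period 2]
Births: 4805 * 0.338 = 1624
10–19: 3414 * 0.969 = 3308
20–29: 4312 * 0.98 = 4226
30–39: 7105 * 0.961 = 6828
40+: 4805 * 0.974 + 11107 * 0.635 = 4680 + 7053 = 11733
→ [1624, 3308, 4226, 6828, 11733]
Total after period 2: 1624 + 3308 + 4226 + 6828 + 11733 = 27719

27719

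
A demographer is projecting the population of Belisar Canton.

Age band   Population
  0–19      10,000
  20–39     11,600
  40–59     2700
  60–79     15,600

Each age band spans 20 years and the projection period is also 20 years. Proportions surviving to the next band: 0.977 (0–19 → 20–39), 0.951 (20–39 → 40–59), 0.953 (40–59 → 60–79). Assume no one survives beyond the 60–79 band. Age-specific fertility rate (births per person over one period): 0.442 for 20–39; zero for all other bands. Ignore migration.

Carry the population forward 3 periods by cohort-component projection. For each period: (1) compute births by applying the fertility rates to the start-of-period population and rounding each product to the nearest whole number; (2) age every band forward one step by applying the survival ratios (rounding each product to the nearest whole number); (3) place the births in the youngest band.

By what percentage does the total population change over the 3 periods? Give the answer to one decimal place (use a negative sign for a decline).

Period 1:
Births: 11600 * 0.442 = 5127
20–39: 10000 * 0.977 = 9770
40–59: 11600 * 0.951 = 11032
60–79: 2700 * 0.953 = 2573
Giving 5127 / 9770 / 11032 / 2573.
Period 2:
Births: 9770 * 0.442 = 4318
20–39: 5127 * 0.977 = 5009
40–59: 9770 * 0.951 = 9291
60–79: 11032 * 0.953 = 10513
Giving 4318 / 5009 / 9291 / 10513.
Period 3:
Births: 5009 * 0.442 = 2214
20–39: 4318 * 0.977 = 4219
40–59: 5009 * 0.951 = 4764
60–79: 9291 * 0.953 = 8854
Giving 2214 / 4219 / 4764 / 8854.
Total: 39900 → 20051; change = -19849; percentage change = -49.7%

-49.7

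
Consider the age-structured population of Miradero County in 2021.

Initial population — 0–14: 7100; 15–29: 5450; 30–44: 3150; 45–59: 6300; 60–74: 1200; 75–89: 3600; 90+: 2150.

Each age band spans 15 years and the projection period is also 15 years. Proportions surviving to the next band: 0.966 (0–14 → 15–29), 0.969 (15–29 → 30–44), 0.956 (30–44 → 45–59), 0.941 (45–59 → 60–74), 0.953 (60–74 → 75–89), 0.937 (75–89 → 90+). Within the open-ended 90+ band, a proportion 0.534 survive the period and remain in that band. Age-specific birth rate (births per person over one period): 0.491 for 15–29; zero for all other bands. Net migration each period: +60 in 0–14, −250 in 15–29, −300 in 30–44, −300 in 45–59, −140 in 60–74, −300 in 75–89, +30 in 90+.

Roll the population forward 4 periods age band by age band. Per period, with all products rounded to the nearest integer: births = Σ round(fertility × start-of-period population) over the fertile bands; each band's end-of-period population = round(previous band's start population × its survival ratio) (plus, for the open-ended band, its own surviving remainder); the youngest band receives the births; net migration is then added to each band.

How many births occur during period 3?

Call the bands 1 to 7, youngest first.
— Period 1 —
Births: 5450 × 0.491 = 2676
Band 2: 7100 × 0.966 = 6859
Band 3: 5450 × 0.969 = 5281
Band 4: 3150 × 0.956 = 3011
Band 5: 6300 × 0.941 = 5928
Band 6: 1200 × 0.953 = 1144
Band 7: 3600 × 0.937 + 2150 × 0.534 = 3373 + 1148 = 4521
Net migration: Band 1 + 60 → 2736; Band 2 − 250 → 6609; Band 3 − 300 → 4981; Band 4 − 300 → 2711; Band 5 − 140 → 5788; Band 6 − 300 → 844; Band 7 + 30 → 4551
→ [2736, 6609, 4981, 2711, 5788, 844, 4551]
— Period 2 —
Births: 6609 × 0.491 = 3245
Band 2: 2736 × 0.966 = 2643
Band 3: 6609 × 0.969 = 6404
Band 4: 4981 × 0.956 = 4762
Band 5: 2711 × 0.941 = 2551
Band 6: 5788 × 0.953 = 5516
Band 7: 844 × 0.937 + 4551 × 0.534 = 791 + 2430 = 3221
Net migration: Band 1 + 60 → 3305; Band 2 − 250 → 2393; Band 3 − 300 → 6104; Band 4 − 300 → 4462; Band 5 − 140 → 2411; Band 6 − 300 → 5216; Band 7 + 30 → 3251
→ [3305, 2393, 6104, 4462, 2411, 5216, 3251]
— Period 3 —
Births: 2393 × 0.491 = 1175
Band 2: 3305 × 0.966 = 3193
Band 3: 2393 × 0.969 = 2319
Band 4: 6104 × 0.956 = 5835
Band 5: 4462 × 0.941 = 4199
Band 6: 2411 × 0.953 = 2298
Band 7: 5216 × 0.937 + 3251 × 0.534 = 4887 + 1736 = 6623
Net migration: Band 1 + 60 → 1235; Band 2 − 250 → 2943; Band 3 − 300 → 2019; Band 4 − 300 → 5535; Band 5 − 140 → 4059; Band 6 − 300 → 1998; Band 7 + 30 → 6653
→ [1235, 2943, 2019, 5535, 4059, 1998, 6653]

1175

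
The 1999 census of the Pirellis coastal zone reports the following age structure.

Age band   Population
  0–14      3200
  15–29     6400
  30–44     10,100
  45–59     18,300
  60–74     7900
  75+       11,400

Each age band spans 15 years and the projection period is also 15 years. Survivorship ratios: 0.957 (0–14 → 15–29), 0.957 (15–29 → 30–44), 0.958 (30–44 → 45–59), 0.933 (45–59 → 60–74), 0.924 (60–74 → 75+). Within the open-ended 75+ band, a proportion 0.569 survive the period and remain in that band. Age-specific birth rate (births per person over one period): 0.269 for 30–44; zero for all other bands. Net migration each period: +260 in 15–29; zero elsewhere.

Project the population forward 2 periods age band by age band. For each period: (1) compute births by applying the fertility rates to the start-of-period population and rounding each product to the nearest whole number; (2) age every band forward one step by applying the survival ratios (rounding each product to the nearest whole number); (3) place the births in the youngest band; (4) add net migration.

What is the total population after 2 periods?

46204

Call the bands 1 to 6, youngest first.
Period 1.
Births: 10100 × 0.269 = 2717
Band 2: 3200 × 0.957 = 3062
Band 3: 6400 × 0.957 = 6125
Band 4: 10100 × 0.958 = 9676
Band 5: 18300 × 0.933 = 17074
Band 6: 7900 × 0.924 + 11400 × 0.569 = 7300 + 6487 = 13787
Net migration: Band 2 + 260 → 3322
→ [2717, 3322, 6125, 9676, 17074, 13787]
Period 2.
Births: 6125 × 0.269 = 1648
Band 2: 2717 × 0.957 = 2600
Band 3: 3322 × 0.957 = 3179
Band 4: 6125 × 0.958 = 5868
Band 5: 9676 × 0.933 = 9028
Band 6: 17074 × 0.924 + 13787 × 0.569 = 15776 + 7845 = 23621
Net migration: Band 2 + 260 → 2860
→ [1648, 2860, 3179, 5868, 9028, 23621]
Total after period 2: 1648 + 2860 + 3179 + 5868 + 9028 + 23621 = 46204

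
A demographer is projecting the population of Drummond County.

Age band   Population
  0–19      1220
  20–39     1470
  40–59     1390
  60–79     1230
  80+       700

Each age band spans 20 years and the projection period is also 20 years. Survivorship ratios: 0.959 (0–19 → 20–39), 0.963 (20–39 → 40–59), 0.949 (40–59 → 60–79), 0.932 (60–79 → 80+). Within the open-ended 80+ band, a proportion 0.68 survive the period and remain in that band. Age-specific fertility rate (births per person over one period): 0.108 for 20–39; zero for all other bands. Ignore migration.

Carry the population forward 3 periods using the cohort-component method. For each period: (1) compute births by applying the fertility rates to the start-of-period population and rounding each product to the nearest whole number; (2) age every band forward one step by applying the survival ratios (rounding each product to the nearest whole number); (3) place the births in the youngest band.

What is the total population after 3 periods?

4192

Numbering the bands 1..5 from youngest to oldest:
[period 1]
Births: 1470 × 0.108 = 159
Band 2: 1220 × 0.959 = 1170
Band 3: 1470 × 0.963 = 1416
Band 4: 1390 × 0.949 = 1319
Band 5: 1230 × 0.932 + 700 × 0.68 = 1146 + 476 = 1622
Population now: 0–19=159, 20–39=1170, 40–59=1416, 60–79=1319, 80+=1622
[period 2]
Births: 1170 × 0.108 = 126
Band 2: 159 × 0.959 = 152
Band 3: 1170 × 0.963 = 1127
Band 4: 1416 × 0.949 = 1344
Band 5: 1319 × 0.932 + 1622 × 0.68 = 1229 + 1103 = 2332
Population now: 0–19=126, 20–39=152, 40–59=1127, 60–79=1344, 80+=2332
[period 3]
Births: 152 × 0.108 = 16
Band 2: 126 × 0.959 = 121
Band 3: 152 × 0.963 = 146
Band 4: 1127 × 0.949 = 1070
Band 5: 1344 × 0.932 + 2332 × 0.68 = 1253 + 1586 = 2839
Population now: 0–19=16, 20–39=121, 40–59=146, 60–79=1070, 80+=2839
Total after period 3: 16 + 121 + 146 + 1070 + 2839 = 4192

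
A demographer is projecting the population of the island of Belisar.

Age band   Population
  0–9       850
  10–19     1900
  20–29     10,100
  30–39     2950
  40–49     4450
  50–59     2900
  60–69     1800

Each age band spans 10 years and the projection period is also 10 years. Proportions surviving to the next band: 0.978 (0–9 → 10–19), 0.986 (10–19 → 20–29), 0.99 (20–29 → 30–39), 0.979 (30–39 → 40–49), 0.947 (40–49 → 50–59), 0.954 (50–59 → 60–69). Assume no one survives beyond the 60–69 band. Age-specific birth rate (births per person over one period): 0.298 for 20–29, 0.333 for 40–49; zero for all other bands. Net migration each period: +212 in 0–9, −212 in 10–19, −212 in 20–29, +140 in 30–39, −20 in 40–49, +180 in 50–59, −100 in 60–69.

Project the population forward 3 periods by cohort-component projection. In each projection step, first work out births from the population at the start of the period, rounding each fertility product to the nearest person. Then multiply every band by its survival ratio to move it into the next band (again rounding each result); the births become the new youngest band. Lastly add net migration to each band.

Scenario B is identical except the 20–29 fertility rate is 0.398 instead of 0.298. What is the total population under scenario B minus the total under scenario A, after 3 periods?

Let band 1 be 0–9 through band 7 = 60–69.
Period 1:
Births: 10100 * 0.298 = 3010 ; 4450 * 0.333 = 1482 → 4492
Band 2: 850 * 0.978 = 831
Band 3: 1900 * 0.986 = 1873
Band 4: 10100 * 0.99 = 9999
Band 5: 2950 * 0.979 = 2888
Band 6: 4450 * 0.947 = 4214
Band 7: 2900 * 0.954 = 2767
Net migration: Band 1 + 212 → 4704; Band 2 − 212 → 619; Band 3 − 212 → 1661; Band 4 + 140 → 10139; Band 5 − 20 → 2868; Band 6 + 180 → 4394; Band 7 − 100 → 2667
→ [4704, 619, 1661, 10139, 2868, 4394, 2667]
Period 2:
Births: 1661 * 0.298 = 495 ; 2868 * 0.333 = 955 → 1450
Band 2: 4704 * 0.978 = 4601
Band 3: 619 * 0.986 = 610
Band 4: 1661 * 0.99 = 1644
Band 5: 10139 * 0.979 = 9926
Band 6: 2868 * 0.947 = 2716
Band 7: 4394 * 0.954 = 4192
Net migration: Band 1 + 212 → 1662; Band 2 − 212 → 4389; Band 3 − 212 → 398; Band 4 + 140 → 1784; Band 5 − 20 → 9906; Band 6 + 180 → 2896; Band 7 − 100 → 4092
→ [1662, 4389, 398, 1784, 9906, 2896, 4092]
Period 3:
Births: 398 * 0.298 = 119 ; 9906 * 0.333 = 3299 → 3418
Band 2: 1662 * 0.978 = 1625
Band 3: 4389 * 0.986 = 4328
Band 4: 398 * 0.99 = 394
Band 5: 1784 * 0.979 = 1747
Band 6: 9906 * 0.947 = 9381
Band 7: 2896 * 0.954 = 2763
Net migration: Band 1 + 212 → 3630; Band 2 − 212 → 1413; Band 3 − 212 → 4116; Band 4 + 140 → 534; Band 5 − 20 → 1727; Band 6 + 180 → 9561; Band 7 − 100 → 2663
→ [3630, 1413, 4116, 534, 1727, 9561, 2663]
Scenario A total after 3 periods: 23644
Scenario B projection —
Period 1:
Births: 10100 * 0.398 = 4020 ; 4450 * 0.333 = 1482 → 5502
Band 2: 850 * 0.978 = 831
Band 3: 1900 * 0.986 = 1873
Band 4: 10100 * 0.99 = 9999
Band 5: 2950 * 0.979 = 2888
Band 6: 4450 * 0.947 = 4214
Band 7: 2900 * 0.954 = 2767
Net migration: Band 1 + 212 → 5714; Band 2 − 212 → 619; Band 3 − 212 → 1661; Band 4 + 140 → 10139; Band 5 − 20 → 2868; Band 6 + 180 → 4394; Band 7 − 100 → 2667
→ [5714, 619, 1661, 10139, 2868, 4394, 2667]
Period 2:
Births: 1661 * 0.398 = 661 ; 2868 * 0.333 = 955 → 1616
Band 2: 5714 * 0.978 = 5588
Band 3: 619 * 0.986 = 610
Band 4: 1661 * 0.99 = 1644
Band 5: 10139 * 0.979 = 9926
Band 6: 2868 * 0.947 = 2716
Band 7: 4394 * 0.954 = 4192
Net migration: Band 1 + 212 → 1828; Band 2 − 212 → 5376; Band 3 − 212 → 398; Band 4 + 140 → 1784; Band 5 − 20 → 9906; Band 6 + 180 → 2896; Band 7 − 100 → 4092
→ [1828, 5376, 398, 1784, 9906, 2896, 4092]
Period 3:
Births: 398 * 0.398 = 158 ; 9906 * 0.333 = 3299 → 3457
Band 2: 1828 * 0.978 = 1788
Band 3: 5376 * 0.986 = 5301
Band 4: 398 * 0.99 = 394
Band 5: 1784 * 0.979 = 1747
Band 6: 9906 * 0.947 = 9381
Band 7: 2896 * 0.954 = 2763
Net migration: Band 1 + 212 → 3669; Band 2 − 212 → 1576; Band 3 − 212 → 5089; Band 4 + 140 → 534; Band 5 − 20 → 1727; Band 6 + 180 → 9561; Band 7 − 100 → 2663
→ [3669, 1576, 5089, 534, 1727, 9561, 2663]
Scenario B total after 3 periods: 24819
Difference B − A = 24819 − 23644 = 1175

1175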